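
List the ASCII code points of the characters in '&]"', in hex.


String: '&]"'  (3 characters)
Per-character ASCII lookup:
  '&': special character: '&' = 38 → 0x26
  ']': special character: ']' = 93 → 0x5D
  '"': special character: '"' = 34 → 0x22
= 0x26 0x5D 0x22


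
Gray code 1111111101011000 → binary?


Gray code: 1111111101011000
MSB stays the same: 1
Each subsequent bit = prev_binary XOR current_gray:
  B[1] = 1 XOR 1 = 0
  B[2] = 0 XOR 1 = 1
  B[3] = 1 XOR 1 = 0
  B[4] = 0 XOR 1 = 1
  B[5] = 1 XOR 1 = 0
  B[6] = 0 XOR 1 = 1
  B[7] = 1 XOR 1 = 0
  B[8] = 0 XOR 0 = 0
  B[9] = 0 XOR 1 = 1
  B[10] = 1 XOR 0 = 1
  B[11] = 1 XOR 1 = 0
  B[12] = 0 XOR 1 = 1
  B[13] = 1 XOR 0 = 1
  B[14] = 1 XOR 0 = 1
  B[15] = 1 XOR 0 = 1
= 1010101001101111 (43631 decimal)


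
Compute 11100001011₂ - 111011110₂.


Align and subtract column by column (LSB to MSB, borrowing when needed):
  11100001011
- 00111011110
  -----------
  col 0: (1 - 0 borrow-in) - 0 → 1 - 0 = 1, borrow out 0
  col 1: (1 - 0 borrow-in) - 1 → 1 - 1 = 0, borrow out 0
  col 2: (0 - 0 borrow-in) - 1 → borrow from next column: (0+2) - 1 = 1, borrow out 1
  col 3: (1 - 1 borrow-in) - 1 → borrow from next column: (0+2) - 1 = 1, borrow out 1
  col 4: (0 - 1 borrow-in) - 1 → borrow from next column: (-1+2) - 1 = 0, borrow out 1
  col 5: (0 - 1 borrow-in) - 0 → borrow from next column: (-1+2) - 0 = 1, borrow out 1
  col 6: (0 - 1 borrow-in) - 1 → borrow from next column: (-1+2) - 1 = 0, borrow out 1
  col 7: (0 - 1 borrow-in) - 1 → borrow from next column: (-1+2) - 1 = 0, borrow out 1
  col 8: (1 - 1 borrow-in) - 1 → borrow from next column: (0+2) - 1 = 1, borrow out 1
  col 9: (1 - 1 borrow-in) - 0 → 0 - 0 = 0, borrow out 0
  col 10: (1 - 0 borrow-in) - 0 → 1 - 0 = 1, borrow out 0
Reading bits MSB→LSB: 10100101101
Strip leading zeros: 10100101101
= 10100101101


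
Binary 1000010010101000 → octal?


Group into 3-bit groups: 001000010010101000
  001 = 1
  000 = 0
  010 = 2
  010 = 2
  101 = 5
  000 = 0
= 0o102250


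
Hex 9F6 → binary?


Each hex digit → 4 binary bits:
  9 = 1001
  F = 1111
  6 = 0110
Concatenate: 1001 1111 0110
= 100111110110


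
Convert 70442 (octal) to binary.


Each octal digit → 3 binary bits:
  7 = 111
  0 = 000
  4 = 100
  4 = 100
  2 = 010
Concatenate: 111 000 100 100 010
= 111000100100010


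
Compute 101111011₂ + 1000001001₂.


Align and add column by column (LSB to MSB, carry propagating):
  00101111011
+ 01000001001
  -----------
  col 0: 1 + 1 + 0 (carry in) = 2 → bit 0, carry out 1
  col 1: 1 + 0 + 1 (carry in) = 2 → bit 0, carry out 1
  col 2: 0 + 0 + 1 (carry in) = 1 → bit 1, carry out 0
  col 3: 1 + 1 + 0 (carry in) = 2 → bit 0, carry out 1
  col 4: 1 + 0 + 1 (carry in) = 2 → bit 0, carry out 1
  col 5: 1 + 0 + 1 (carry in) = 2 → bit 0, carry out 1
  col 6: 1 + 0 + 1 (carry in) = 2 → bit 0, carry out 1
  col 7: 0 + 0 + 1 (carry in) = 1 → bit 1, carry out 0
  col 8: 1 + 0 + 0 (carry in) = 1 → bit 1, carry out 0
  col 9: 0 + 1 + 0 (carry in) = 1 → bit 1, carry out 0
  col 10: 0 + 0 + 0 (carry in) = 0 → bit 0, carry out 0
Reading bits MSB→LSB: 01110000100
Strip leading zeros: 1110000100
= 1110000100


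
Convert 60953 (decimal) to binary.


Divide by 2 repeatedly:
60953 ÷ 2 = 30476 remainder 1
30476 ÷ 2 = 15238 remainder 0
15238 ÷ 2 = 7619 remainder 0
7619 ÷ 2 = 3809 remainder 1
3809 ÷ 2 = 1904 remainder 1
1904 ÷ 2 = 952 remainder 0
952 ÷ 2 = 476 remainder 0
476 ÷ 2 = 238 remainder 0
238 ÷ 2 = 119 remainder 0
119 ÷ 2 = 59 remainder 1
59 ÷ 2 = 29 remainder 1
29 ÷ 2 = 14 remainder 1
14 ÷ 2 = 7 remainder 0
7 ÷ 2 = 3 remainder 1
3 ÷ 2 = 1 remainder 1
1 ÷ 2 = 0 remainder 1
Reading remainders bottom-up:
= 1110111000011001


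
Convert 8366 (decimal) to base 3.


Divide by 3 repeatedly:
8366 ÷ 3 = 2788 remainder 2
2788 ÷ 3 = 929 remainder 1
929 ÷ 3 = 309 remainder 2
309 ÷ 3 = 103 remainder 0
103 ÷ 3 = 34 remainder 1
34 ÷ 3 = 11 remainder 1
11 ÷ 3 = 3 remainder 2
3 ÷ 3 = 1 remainder 0
1 ÷ 3 = 0 remainder 1
Reading remainders bottom-up:
= 102110212


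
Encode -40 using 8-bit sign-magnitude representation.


Sign bit: 1 (negative)
Magnitude: 40 = 0101000
= 10101000


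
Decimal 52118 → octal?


Divide by 8 repeatedly:
52118 ÷ 8 = 6514 remainder 6
6514 ÷ 8 = 814 remainder 2
814 ÷ 8 = 101 remainder 6
101 ÷ 8 = 12 remainder 5
12 ÷ 8 = 1 remainder 4
1 ÷ 8 = 0 remainder 1
Reading remainders bottom-up:
= 0o145626


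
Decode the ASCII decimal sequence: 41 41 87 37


Codes (decimal): 41 41 87 37
Per-code ASCII lookup:
  41  (special character) → ')'
  41  (special character) → ')'
  87  (range 65-90: uppercase, 87 - 65 = 22) → 'W'
  37  (special character) → '%'
= '))W%'


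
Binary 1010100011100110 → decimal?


Positional values:
Bit 1: 1 × 2^1 = 2
Bit 2: 1 × 2^2 = 4
Bit 5: 1 × 2^5 = 32
Bit 6: 1 × 2^6 = 64
Bit 7: 1 × 2^7 = 128
Bit 11: 1 × 2^11 = 2048
Bit 13: 1 × 2^13 = 8192
Bit 15: 1 × 2^15 = 32768
Sum = 2 + 4 + 32 + 64 + 128 + 2048 + 8192 + 32768
= 43238


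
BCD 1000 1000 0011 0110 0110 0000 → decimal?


Each 4-bit group → digit:
  1000 → 8
  1000 → 8
  0011 → 3
  0110 → 6
  0110 → 6
  0000 → 0
= 883660


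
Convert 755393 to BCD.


Each digit → 4-bit binary:
  7 → 0111
  5 → 0101
  5 → 0101
  3 → 0011
  9 → 1001
  3 → 0011
= 0111 0101 0101 0011 1001 0011


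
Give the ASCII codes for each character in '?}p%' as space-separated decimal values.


String: '?}p%'  (4 characters)
Per-character ASCII lookup:
  '?': special character: '?' = 63
  '}': special character: '}' = 125
  'p': lowercase starts at 97: 'p' = 97 + 15 = 112
  '%': special character: '%' = 37
= 63 125 112 37


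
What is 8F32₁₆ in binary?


Each hex digit → 4 binary bits:
  8 = 1000
  F = 1111
  3 = 0011
  2 = 0010
Concatenate: 1000 1111 0011 0010
= 1000111100110010


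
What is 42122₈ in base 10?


Positional values:
Position 0: 2 × 8^0 = 2
Position 1: 2 × 8^1 = 16
Position 2: 1 × 8^2 = 64
Position 3: 2 × 8^3 = 1024
Position 4: 4 × 8^4 = 16384
Sum = 2 + 16 + 64 + 1024 + 16384
= 17490


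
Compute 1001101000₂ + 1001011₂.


Align and add column by column (LSB to MSB, carry propagating):
  01001101000
+ 00001001011
  -----------
  col 0: 0 + 1 + 0 (carry in) = 1 → bit 1, carry out 0
  col 1: 0 + 1 + 0 (carry in) = 1 → bit 1, carry out 0
  col 2: 0 + 0 + 0 (carry in) = 0 → bit 0, carry out 0
  col 3: 1 + 1 + 0 (carry in) = 2 → bit 0, carry out 1
  col 4: 0 + 0 + 1 (carry in) = 1 → bit 1, carry out 0
  col 5: 1 + 0 + 0 (carry in) = 1 → bit 1, carry out 0
  col 6: 1 + 1 + 0 (carry in) = 2 → bit 0, carry out 1
  col 7: 0 + 0 + 1 (carry in) = 1 → bit 1, carry out 0
  col 8: 0 + 0 + 0 (carry in) = 0 → bit 0, carry out 0
  col 9: 1 + 0 + 0 (carry in) = 1 → bit 1, carry out 0
  col 10: 0 + 0 + 0 (carry in) = 0 → bit 0, carry out 0
Reading bits MSB→LSB: 01010110011
Strip leading zeros: 1010110011
= 1010110011


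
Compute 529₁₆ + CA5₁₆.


Align and add column by column (LSB to MSB, each column mod 16 with carry):
  0529
+ 0CA5
  ----
  col 0: 9(9) + 5(5) + 0 (carry in) = 14 → E(14), carry out 0
  col 1: 2(2) + A(10) + 0 (carry in) = 12 → C(12), carry out 0
  col 2: 5(5) + C(12) + 0 (carry in) = 17 → 1(1), carry out 1
  col 3: 0(0) + 0(0) + 1 (carry in) = 1 → 1(1), carry out 0
Reading digits MSB→LSB: 11CE
Strip leading zeros: 11CE
= 0x11CE


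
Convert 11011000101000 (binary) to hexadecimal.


Group into 4-bit nibbles: 0011011000101000
  0011 = 3
  0110 = 6
  0010 = 2
  1000 = 8
= 0x3628


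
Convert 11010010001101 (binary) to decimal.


Positional values:
Bit 0: 1 × 2^0 = 1
Bit 2: 1 × 2^2 = 4
Bit 3: 1 × 2^3 = 8
Bit 7: 1 × 2^7 = 128
Bit 10: 1 × 2^10 = 1024
Bit 12: 1 × 2^12 = 4096
Bit 13: 1 × 2^13 = 8192
Sum = 1 + 4 + 8 + 128 + 1024 + 4096 + 8192
= 13453


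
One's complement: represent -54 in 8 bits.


Original: 00110110
Invert all bits:
  bit 0: 0 → 1
  bit 1: 0 → 1
  bit 2: 1 → 0
  bit 3: 1 → 0
  bit 4: 0 → 1
  bit 5: 1 → 0
  bit 6: 1 → 0
  bit 7: 0 → 1
= 11001001


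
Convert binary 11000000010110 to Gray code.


Binary: 11000000010110
Gray code: G = B XOR (B >> 1)
B >> 1 = 01100000001011
11000000010110 XOR 01100000001011:
  1 XOR 0 = 1
  1 XOR 1 = 0
  0 XOR 1 = 1
  0 XOR 0 = 0
  0 XOR 0 = 0
  0 XOR 0 = 0
  0 XOR 0 = 0
  0 XOR 0 = 0
  0 XOR 0 = 0
  1 XOR 0 = 1
  0 XOR 1 = 1
  1 XOR 0 = 1
  1 XOR 1 = 0
  0 XOR 1 = 1
= 10100000011101


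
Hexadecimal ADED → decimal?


Positional values:
Position 0: D × 16^0 = 13 × 1 = 13
Position 1: E × 16^1 = 14 × 16 = 224
Position 2: D × 16^2 = 13 × 256 = 3328
Position 3: A × 16^3 = 10 × 4096 = 40960
Sum = 13 + 224 + 3328 + 40960
= 44525


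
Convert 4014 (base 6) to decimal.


Positional values (base 6):
  4 × 6^0 = 4 × 1 = 4
  1 × 6^1 = 1 × 6 = 6
  0 × 6^2 = 0 × 36 = 0
  4 × 6^3 = 4 × 216 = 864
Sum = 4 + 6 + 0 + 864
= 874


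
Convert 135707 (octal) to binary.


Each octal digit → 3 binary bits:
  1 = 001
  3 = 011
  5 = 101
  7 = 111
  0 = 000
  7 = 111
Concatenate: 001 011 101 111 000 111
= 001011101111000111


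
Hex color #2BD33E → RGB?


Hex: #2BD33E
R = 2B₁₆ = 43
G = D3₁₆ = 211
B = 3E₁₆ = 62
= RGB(43, 211, 62)


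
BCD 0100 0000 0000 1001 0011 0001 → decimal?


Each 4-bit group → digit:
  0100 → 4
  0000 → 0
  0000 → 0
  1001 → 9
  0011 → 3
  0001 → 1
= 400931


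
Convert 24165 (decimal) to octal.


Divide by 8 repeatedly:
24165 ÷ 8 = 3020 remainder 5
3020 ÷ 8 = 377 remainder 4
377 ÷ 8 = 47 remainder 1
47 ÷ 8 = 5 remainder 7
5 ÷ 8 = 0 remainder 5
Reading remainders bottom-up:
= 0o57145


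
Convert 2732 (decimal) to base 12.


Divide by 12 repeatedly:
2732 ÷ 12 = 227 remainder 8
227 ÷ 12 = 18 remainder 11
18 ÷ 12 = 1 remainder 6
1 ÷ 12 = 0 remainder 1
Reading remainders bottom-up:
= 16B8


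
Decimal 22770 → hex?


Divide by 16 repeatedly:
22770 ÷ 16 = 1423 remainder 2 (2)
1423 ÷ 16 = 88 remainder 15 (F)
88 ÷ 16 = 5 remainder 8 (8)
5 ÷ 16 = 0 remainder 5 (5)
Reading remainders bottom-up:
= 0x58F2


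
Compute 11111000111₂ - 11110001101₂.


Align and subtract column by column (LSB to MSB, borrowing when needed):
  11111000111
- 11110001101
  -----------
  col 0: (1 - 0 borrow-in) - 1 → 1 - 1 = 0, borrow out 0
  col 1: (1 - 0 borrow-in) - 0 → 1 - 0 = 1, borrow out 0
  col 2: (1 - 0 borrow-in) - 1 → 1 - 1 = 0, borrow out 0
  col 3: (0 - 0 borrow-in) - 1 → borrow from next column: (0+2) - 1 = 1, borrow out 1
  col 4: (0 - 1 borrow-in) - 0 → borrow from next column: (-1+2) - 0 = 1, borrow out 1
  col 5: (0 - 1 borrow-in) - 0 → borrow from next column: (-1+2) - 0 = 1, borrow out 1
  col 6: (1 - 1 borrow-in) - 0 → 0 - 0 = 0, borrow out 0
  col 7: (1 - 0 borrow-in) - 1 → 1 - 1 = 0, borrow out 0
  col 8: (1 - 0 borrow-in) - 1 → 1 - 1 = 0, borrow out 0
  col 9: (1 - 0 borrow-in) - 1 → 1 - 1 = 0, borrow out 0
  col 10: (1 - 0 borrow-in) - 1 → 1 - 1 = 0, borrow out 0
Reading bits MSB→LSB: 00000111010
Strip leading zeros: 111010
= 111010


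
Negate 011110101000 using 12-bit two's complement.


Original: 011110101000
Step 1 - Invert all bits: 100001010111
Step 2 - Add 1: 100001010111 + 1
= 100001011000 (represents -1960)


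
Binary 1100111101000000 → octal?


Group into 3-bit groups: 001100111101000000
  001 = 1
  100 = 4
  111 = 7
  101 = 5
  000 = 0
  000 = 0
= 0o147500


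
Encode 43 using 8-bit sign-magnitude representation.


Sign bit: 0 (positive)
Magnitude: 43 = 0101011
= 00101011


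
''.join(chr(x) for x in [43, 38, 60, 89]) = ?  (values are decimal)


Codes (decimal): 43 38 60 89
Per-code ASCII lookup:
  43  (special character) → '+'
  38  (special character) → '&'
  60  (special character) → '<'
  89  (range 65-90: uppercase, 89 - 65 = 24) → 'Y'
= '+&<Y'


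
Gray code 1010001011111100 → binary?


Gray code: 1010001011111100
MSB stays the same: 1
Each subsequent bit = prev_binary XOR current_gray:
  B[1] = 1 XOR 0 = 1
  B[2] = 1 XOR 1 = 0
  B[3] = 0 XOR 0 = 0
  B[4] = 0 XOR 0 = 0
  B[5] = 0 XOR 0 = 0
  B[6] = 0 XOR 1 = 1
  B[7] = 1 XOR 0 = 1
  B[8] = 1 XOR 1 = 0
  B[9] = 0 XOR 1 = 1
  B[10] = 1 XOR 1 = 0
  B[11] = 0 XOR 1 = 1
  B[12] = 1 XOR 1 = 0
  B[13] = 0 XOR 1 = 1
  B[14] = 1 XOR 0 = 1
  B[15] = 1 XOR 0 = 1
= 1100001101010111 (50007 decimal)


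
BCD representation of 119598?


Each digit → 4-bit binary:
  1 → 0001
  1 → 0001
  9 → 1001
  5 → 0101
  9 → 1001
  8 → 1000
= 0001 0001 1001 0101 1001 1000


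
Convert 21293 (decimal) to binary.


Divide by 2 repeatedly:
21293 ÷ 2 = 10646 remainder 1
10646 ÷ 2 = 5323 remainder 0
5323 ÷ 2 = 2661 remainder 1
2661 ÷ 2 = 1330 remainder 1
1330 ÷ 2 = 665 remainder 0
665 ÷ 2 = 332 remainder 1
332 ÷ 2 = 166 remainder 0
166 ÷ 2 = 83 remainder 0
83 ÷ 2 = 41 remainder 1
41 ÷ 2 = 20 remainder 1
20 ÷ 2 = 10 remainder 0
10 ÷ 2 = 5 remainder 0
5 ÷ 2 = 2 remainder 1
2 ÷ 2 = 1 remainder 0
1 ÷ 2 = 0 remainder 1
Reading remainders bottom-up:
= 101001100101101


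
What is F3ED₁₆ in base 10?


Positional values:
Position 0: D × 16^0 = 13 × 1 = 13
Position 1: E × 16^1 = 14 × 16 = 224
Position 2: 3 × 16^2 = 3 × 256 = 768
Position 3: F × 16^3 = 15 × 4096 = 61440
Sum = 13 + 224 + 768 + 61440
= 62445


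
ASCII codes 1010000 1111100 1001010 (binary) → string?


Codes (binary): 1010000 1111100 1001010
Per-code ASCII lookup:
  1010000 = 80  (range 65-90: uppercase, 80 - 65 = 15) → 'P'
  1111100 = 124  (special character) → '|'
  1001010 = 74  (range 65-90: uppercase, 74 - 65 = 9) → 'J'
= 'P|J'


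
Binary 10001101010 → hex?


Group into 4-bit nibbles: 010001101010
  0100 = 4
  0110 = 6
  1010 = A
= 0x46A


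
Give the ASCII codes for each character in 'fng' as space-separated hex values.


String: 'fng'  (3 characters)
Per-character ASCII lookup:
  'f': lowercase starts at 97: 'f' = 97 + 5 = 102 → 0x66
  'n': lowercase starts at 97: 'n' = 97 + 13 = 110 → 0x6E
  'g': lowercase starts at 97: 'g' = 97 + 6 = 103 → 0x67
= 0x66 0x6E 0x67


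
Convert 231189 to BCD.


Each digit → 4-bit binary:
  2 → 0010
  3 → 0011
  1 → 0001
  1 → 0001
  8 → 1000
  9 → 1001
= 0010 0011 0001 0001 1000 1001


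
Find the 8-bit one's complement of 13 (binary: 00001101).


Original: 00001101
Invert all bits:
  bit 0: 0 → 1
  bit 1: 0 → 1
  bit 2: 0 → 1
  bit 3: 0 → 1
  bit 4: 1 → 0
  bit 5: 1 → 0
  bit 6: 0 → 1
  bit 7: 1 → 0
= 11110010


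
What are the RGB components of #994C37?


Hex: #994C37
R = 99₁₆ = 153
G = 4C₁₆ = 76
B = 37₁₆ = 55
= RGB(153, 76, 55)


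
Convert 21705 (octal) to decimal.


Positional values:
Position 0: 5 × 8^0 = 5
Position 1: 0 × 8^1 = 0
Position 2: 7 × 8^2 = 448
Position 3: 1 × 8^3 = 512
Position 4: 2 × 8^4 = 8192
Sum = 5 + 0 + 448 + 512 + 8192
= 9157


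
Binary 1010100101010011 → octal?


Group into 3-bit groups: 001010100101010011
  001 = 1
  010 = 2
  100 = 4
  101 = 5
  010 = 2
  011 = 3
= 0o124523


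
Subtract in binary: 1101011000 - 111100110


Align and subtract column by column (LSB to MSB, borrowing when needed):
  1101011000
- 0111100110
  ----------
  col 0: (0 - 0 borrow-in) - 0 → 0 - 0 = 0, borrow out 0
  col 1: (0 - 0 borrow-in) - 1 → borrow from next column: (0+2) - 1 = 1, borrow out 1
  col 2: (0 - 1 borrow-in) - 1 → borrow from next column: (-1+2) - 1 = 0, borrow out 1
  col 3: (1 - 1 borrow-in) - 0 → 0 - 0 = 0, borrow out 0
  col 4: (1 - 0 borrow-in) - 0 → 1 - 0 = 1, borrow out 0
  col 5: (0 - 0 borrow-in) - 1 → borrow from next column: (0+2) - 1 = 1, borrow out 1
  col 6: (1 - 1 borrow-in) - 1 → borrow from next column: (0+2) - 1 = 1, borrow out 1
  col 7: (0 - 1 borrow-in) - 1 → borrow from next column: (-1+2) - 1 = 0, borrow out 1
  col 8: (1 - 1 borrow-in) - 1 → borrow from next column: (0+2) - 1 = 1, borrow out 1
  col 9: (1 - 1 borrow-in) - 0 → 0 - 0 = 0, borrow out 0
Reading bits MSB→LSB: 0101110010
Strip leading zeros: 101110010
= 101110010


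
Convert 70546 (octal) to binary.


Each octal digit → 3 binary bits:
  7 = 111
  0 = 000
  5 = 101
  4 = 100
  6 = 110
Concatenate: 111 000 101 100 110
= 111000101100110


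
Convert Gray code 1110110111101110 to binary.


Gray code: 1110110111101110
MSB stays the same: 1
Each subsequent bit = prev_binary XOR current_gray:
  B[1] = 1 XOR 1 = 0
  B[2] = 0 XOR 1 = 1
  B[3] = 1 XOR 0 = 1
  B[4] = 1 XOR 1 = 0
  B[5] = 0 XOR 1 = 1
  B[6] = 1 XOR 0 = 1
  B[7] = 1 XOR 1 = 0
  B[8] = 0 XOR 1 = 1
  B[9] = 1 XOR 1 = 0
  B[10] = 0 XOR 1 = 1
  B[11] = 1 XOR 0 = 1
  B[12] = 1 XOR 1 = 0
  B[13] = 0 XOR 1 = 1
  B[14] = 1 XOR 1 = 0
  B[15] = 0 XOR 0 = 0
= 1011011010110100 (46772 decimal)


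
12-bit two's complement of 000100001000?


Original: 000100001000
Step 1 - Invert all bits: 111011110111
Step 2 - Add 1: 111011110111 + 1
= 111011111000 (represents -264)


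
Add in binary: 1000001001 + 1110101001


Align and add column by column (LSB to MSB, carry propagating):
  01000001001
+ 01110101001
  -----------
  col 0: 1 + 1 + 0 (carry in) = 2 → bit 0, carry out 1
  col 1: 0 + 0 + 1 (carry in) = 1 → bit 1, carry out 0
  col 2: 0 + 0 + 0 (carry in) = 0 → bit 0, carry out 0
  col 3: 1 + 1 + 0 (carry in) = 2 → bit 0, carry out 1
  col 4: 0 + 0 + 1 (carry in) = 1 → bit 1, carry out 0
  col 5: 0 + 1 + 0 (carry in) = 1 → bit 1, carry out 0
  col 6: 0 + 0 + 0 (carry in) = 0 → bit 0, carry out 0
  col 7: 0 + 1 + 0 (carry in) = 1 → bit 1, carry out 0
  col 8: 0 + 1 + 0 (carry in) = 1 → bit 1, carry out 0
  col 9: 1 + 1 + 0 (carry in) = 2 → bit 0, carry out 1
  col 10: 0 + 0 + 1 (carry in) = 1 → bit 1, carry out 0
Reading bits MSB→LSB: 10110110010
Strip leading zeros: 10110110010
= 10110110010


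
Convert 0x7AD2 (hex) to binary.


Each hex digit → 4 binary bits:
  7 = 0111
  A = 1010
  D = 1101
  2 = 0010
Concatenate: 0111 1010 1101 0010
= 0111101011010010


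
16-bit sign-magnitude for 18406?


Sign bit: 0 (positive)
Magnitude: 18406 = 100011111100110
= 0100011111100110


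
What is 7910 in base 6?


Divide by 6 repeatedly:
7910 ÷ 6 = 1318 remainder 2
1318 ÷ 6 = 219 remainder 4
219 ÷ 6 = 36 remainder 3
36 ÷ 6 = 6 remainder 0
6 ÷ 6 = 1 remainder 0
1 ÷ 6 = 0 remainder 1
Reading remainders bottom-up:
= 100342


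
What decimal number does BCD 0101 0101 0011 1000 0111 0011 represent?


Each 4-bit group → digit:
  0101 → 5
  0101 → 5
  0011 → 3
  1000 → 8
  0111 → 7
  0011 → 3
= 553873


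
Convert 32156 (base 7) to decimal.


Positional values (base 7):
  6 × 7^0 = 6 × 1 = 6
  5 × 7^1 = 5 × 7 = 35
  1 × 7^2 = 1 × 49 = 49
  2 × 7^3 = 2 × 343 = 686
  3 × 7^4 = 3 × 2401 = 7203
Sum = 6 + 35 + 49 + 686 + 7203
= 7979


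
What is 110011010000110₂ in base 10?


Positional values:
Bit 1: 1 × 2^1 = 2
Bit 2: 1 × 2^2 = 4
Bit 7: 1 × 2^7 = 128
Bit 9: 1 × 2^9 = 512
Bit 10: 1 × 2^10 = 1024
Bit 13: 1 × 2^13 = 8192
Bit 14: 1 × 2^14 = 16384
Sum = 2 + 4 + 128 + 512 + 1024 + 8192 + 16384
= 26246


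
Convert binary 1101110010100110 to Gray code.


Binary: 1101110010100110
Gray code: G = B XOR (B >> 1)
B >> 1 = 0110111001010011
1101110010100110 XOR 0110111001010011:
  1 XOR 0 = 1
  1 XOR 1 = 0
  0 XOR 1 = 1
  1 XOR 0 = 1
  1 XOR 1 = 0
  1 XOR 1 = 0
  0 XOR 1 = 1
  0 XOR 0 = 0
  1 XOR 0 = 1
  0 XOR 1 = 1
  1 XOR 0 = 1
  0 XOR 1 = 1
  0 XOR 0 = 0
  1 XOR 0 = 1
  1 XOR 1 = 0
  0 XOR 1 = 1
= 1011001011110101


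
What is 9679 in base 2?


Divide by 2 repeatedly:
9679 ÷ 2 = 4839 remainder 1
4839 ÷ 2 = 2419 remainder 1
2419 ÷ 2 = 1209 remainder 1
1209 ÷ 2 = 604 remainder 1
604 ÷ 2 = 302 remainder 0
302 ÷ 2 = 151 remainder 0
151 ÷ 2 = 75 remainder 1
75 ÷ 2 = 37 remainder 1
37 ÷ 2 = 18 remainder 1
18 ÷ 2 = 9 remainder 0
9 ÷ 2 = 4 remainder 1
4 ÷ 2 = 2 remainder 0
2 ÷ 2 = 1 remainder 0
1 ÷ 2 = 0 remainder 1
Reading remainders bottom-up:
= 10010111001111


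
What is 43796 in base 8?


Divide by 8 repeatedly:
43796 ÷ 8 = 5474 remainder 4
5474 ÷ 8 = 684 remainder 2
684 ÷ 8 = 85 remainder 4
85 ÷ 8 = 10 remainder 5
10 ÷ 8 = 1 remainder 2
1 ÷ 8 = 0 remainder 1
Reading remainders bottom-up:
= 0o125424


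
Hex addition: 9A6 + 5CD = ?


Align and add column by column (LSB to MSB, each column mod 16 with carry):
  09A6
+ 05CD
  ----
  col 0: 6(6) + D(13) + 0 (carry in) = 19 → 3(3), carry out 1
  col 1: A(10) + C(12) + 1 (carry in) = 23 → 7(7), carry out 1
  col 2: 9(9) + 5(5) + 1 (carry in) = 15 → F(15), carry out 0
  col 3: 0(0) + 0(0) + 0 (carry in) = 0 → 0(0), carry out 0
Reading digits MSB→LSB: 0F73
Strip leading zeros: F73
= 0xF73


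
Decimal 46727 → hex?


Divide by 16 repeatedly:
46727 ÷ 16 = 2920 remainder 7 (7)
2920 ÷ 16 = 182 remainder 8 (8)
182 ÷ 16 = 11 remainder 6 (6)
11 ÷ 16 = 0 remainder 11 (B)
Reading remainders bottom-up:
= 0xB687


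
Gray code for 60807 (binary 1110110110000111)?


Binary: 1110110110000111
Gray code: G = B XOR (B >> 1)
B >> 1 = 0111011011000011
1110110110000111 XOR 0111011011000011:
  1 XOR 0 = 1
  1 XOR 1 = 0
  1 XOR 1 = 0
  0 XOR 1 = 1
  1 XOR 0 = 1
  1 XOR 1 = 0
  0 XOR 1 = 1
  1 XOR 0 = 1
  1 XOR 1 = 0
  0 XOR 1 = 1
  0 XOR 0 = 0
  0 XOR 0 = 0
  0 XOR 0 = 0
  1 XOR 0 = 1
  1 XOR 1 = 0
  1 XOR 1 = 0
= 1001101101000100


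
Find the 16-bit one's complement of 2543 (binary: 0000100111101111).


Original: 0000100111101111
Invert all bits:
  bit 0: 0 → 1
  bit 1: 0 → 1
  bit 2: 0 → 1
  bit 3: 0 → 1
  bit 4: 1 → 0
  bit 5: 0 → 1
  bit 6: 0 → 1
  bit 7: 1 → 0
  bit 8: 1 → 0
  bit 9: 1 → 0
  bit 10: 1 → 0
  bit 11: 0 → 1
  bit 12: 1 → 0
  bit 13: 1 → 0
  bit 14: 1 → 0
  bit 15: 1 → 0
= 1111011000010000


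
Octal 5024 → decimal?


Positional values:
Position 0: 4 × 8^0 = 4
Position 1: 2 × 8^1 = 16
Position 2: 0 × 8^2 = 0
Position 3: 5 × 8^3 = 2560
Sum = 4 + 16 + 0 + 2560
= 2580


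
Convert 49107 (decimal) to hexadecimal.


Divide by 16 repeatedly:
49107 ÷ 16 = 3069 remainder 3 (3)
3069 ÷ 16 = 191 remainder 13 (D)
191 ÷ 16 = 11 remainder 15 (F)
11 ÷ 16 = 0 remainder 11 (B)
Reading remainders bottom-up:
= 0xBFD3


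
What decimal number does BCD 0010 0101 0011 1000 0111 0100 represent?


Each 4-bit group → digit:
  0010 → 2
  0101 → 5
  0011 → 3
  1000 → 8
  0111 → 7
  0100 → 4
= 253874


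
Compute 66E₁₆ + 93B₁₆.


Align and add column by column (LSB to MSB, each column mod 16 with carry):
  066E
+ 093B
  ----
  col 0: E(14) + B(11) + 0 (carry in) = 25 → 9(9), carry out 1
  col 1: 6(6) + 3(3) + 1 (carry in) = 10 → A(10), carry out 0
  col 2: 6(6) + 9(9) + 0 (carry in) = 15 → F(15), carry out 0
  col 3: 0(0) + 0(0) + 0 (carry in) = 0 → 0(0), carry out 0
Reading digits MSB→LSB: 0FA9
Strip leading zeros: FA9
= 0xFA9


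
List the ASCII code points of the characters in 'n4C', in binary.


String: 'n4C'  (3 characters)
Per-character ASCII lookup:
  'n': lowercase starts at 97: 'n' = 97 + 13 = 110 → 1101110
  '4': digits start at 48: '4' = 48 + 4 = 52 → 110100
  'C': uppercase starts at 65: 'C' = 65 + 2 = 67 → 1000011
= 1101110 110100 1000011


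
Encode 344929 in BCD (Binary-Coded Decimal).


Each digit → 4-bit binary:
  3 → 0011
  4 → 0100
  4 → 0100
  9 → 1001
  2 → 0010
  9 → 1001
= 0011 0100 0100 1001 0010 1001


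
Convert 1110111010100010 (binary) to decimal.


Positional values:
Bit 1: 1 × 2^1 = 2
Bit 5: 1 × 2^5 = 32
Bit 7: 1 × 2^7 = 128
Bit 9: 1 × 2^9 = 512
Bit 10: 1 × 2^10 = 1024
Bit 11: 1 × 2^11 = 2048
Bit 13: 1 × 2^13 = 8192
Bit 14: 1 × 2^14 = 16384
Bit 15: 1 × 2^15 = 32768
Sum = 2 + 32 + 128 + 512 + 1024 + 2048 + 8192 + 16384 + 32768
= 61090


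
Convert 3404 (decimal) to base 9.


Divide by 9 repeatedly:
3404 ÷ 9 = 378 remainder 2
378 ÷ 9 = 42 remainder 0
42 ÷ 9 = 4 remainder 6
4 ÷ 9 = 0 remainder 4
Reading remainders bottom-up:
= 4602


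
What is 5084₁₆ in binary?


Each hex digit → 4 binary bits:
  5 = 0101
  0 = 0000
  8 = 1000
  4 = 0100
Concatenate: 0101 0000 1000 0100
= 0101000010000100


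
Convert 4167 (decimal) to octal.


Divide by 8 repeatedly:
4167 ÷ 8 = 520 remainder 7
520 ÷ 8 = 65 remainder 0
65 ÷ 8 = 8 remainder 1
8 ÷ 8 = 1 remainder 0
1 ÷ 8 = 0 remainder 1
Reading remainders bottom-up:
= 0o10107


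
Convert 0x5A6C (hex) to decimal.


Positional values:
Position 0: C × 16^0 = 12 × 1 = 12
Position 1: 6 × 16^1 = 6 × 16 = 96
Position 2: A × 16^2 = 10 × 256 = 2560
Position 3: 5 × 16^3 = 5 × 4096 = 20480
Sum = 12 + 96 + 2560 + 20480
= 23148


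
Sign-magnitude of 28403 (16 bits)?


Sign bit: 0 (positive)
Magnitude: 28403 = 110111011110011
= 0110111011110011


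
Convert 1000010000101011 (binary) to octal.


Group into 3-bit groups: 001000010000101011
  001 = 1
  000 = 0
  010 = 2
  000 = 0
  101 = 5
  011 = 3
= 0o102053


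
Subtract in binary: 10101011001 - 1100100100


Align and subtract column by column (LSB to MSB, borrowing when needed):
  10101011001
- 01100100100
  -----------
  col 0: (1 - 0 borrow-in) - 0 → 1 - 0 = 1, borrow out 0
  col 1: (0 - 0 borrow-in) - 0 → 0 - 0 = 0, borrow out 0
  col 2: (0 - 0 borrow-in) - 1 → borrow from next column: (0+2) - 1 = 1, borrow out 1
  col 3: (1 - 1 borrow-in) - 0 → 0 - 0 = 0, borrow out 0
  col 4: (1 - 0 borrow-in) - 0 → 1 - 0 = 1, borrow out 0
  col 5: (0 - 0 borrow-in) - 1 → borrow from next column: (0+2) - 1 = 1, borrow out 1
  col 6: (1 - 1 borrow-in) - 0 → 0 - 0 = 0, borrow out 0
  col 7: (0 - 0 borrow-in) - 0 → 0 - 0 = 0, borrow out 0
  col 8: (1 - 0 borrow-in) - 1 → 1 - 1 = 0, borrow out 0
  col 9: (0 - 0 borrow-in) - 1 → borrow from next column: (0+2) - 1 = 1, borrow out 1
  col 10: (1 - 1 borrow-in) - 0 → 0 - 0 = 0, borrow out 0
Reading bits MSB→LSB: 01000110101
Strip leading zeros: 1000110101
= 1000110101


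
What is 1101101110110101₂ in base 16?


Group into 4-bit nibbles: 1101101110110101
  1101 = D
  1011 = B
  1011 = B
  0101 = 5
= 0xDBB5


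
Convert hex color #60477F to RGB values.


Hex: #60477F
R = 60₁₆ = 96
G = 47₁₆ = 71
B = 7F₁₆ = 127
= RGB(96, 71, 127)


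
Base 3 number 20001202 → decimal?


Positional values (base 3):
  2 × 3^0 = 2 × 1 = 2
  0 × 3^1 = 0 × 3 = 0
  2 × 3^2 = 2 × 9 = 18
  1 × 3^3 = 1 × 27 = 27
  0 × 3^4 = 0 × 81 = 0
  0 × 3^5 = 0 × 243 = 0
  0 × 3^6 = 0 × 729 = 0
  2 × 3^7 = 2 × 2187 = 4374
Sum = 2 + 0 + 18 + 27 + 0 + 0 + 0 + 4374
= 4421


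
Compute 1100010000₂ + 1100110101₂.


Align and add column by column (LSB to MSB, carry propagating):
  01100010000
+ 01100110101
  -----------
  col 0: 0 + 1 + 0 (carry in) = 1 → bit 1, carry out 0
  col 1: 0 + 0 + 0 (carry in) = 0 → bit 0, carry out 0
  col 2: 0 + 1 + 0 (carry in) = 1 → bit 1, carry out 0
  col 3: 0 + 0 + 0 (carry in) = 0 → bit 0, carry out 0
  col 4: 1 + 1 + 0 (carry in) = 2 → bit 0, carry out 1
  col 5: 0 + 1 + 1 (carry in) = 2 → bit 0, carry out 1
  col 6: 0 + 0 + 1 (carry in) = 1 → bit 1, carry out 0
  col 7: 0 + 0 + 0 (carry in) = 0 → bit 0, carry out 0
  col 8: 1 + 1 + 0 (carry in) = 2 → bit 0, carry out 1
  col 9: 1 + 1 + 1 (carry in) = 3 → bit 1, carry out 1
  col 10: 0 + 0 + 1 (carry in) = 1 → bit 1, carry out 0
Reading bits MSB→LSB: 11001000101
Strip leading zeros: 11001000101
= 11001000101


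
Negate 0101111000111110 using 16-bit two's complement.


Original: 0101111000111110
Step 1 - Invert all bits: 1010000111000001
Step 2 - Add 1: 1010000111000001 + 1
= 1010000111000010 (represents -24126)


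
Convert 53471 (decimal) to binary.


Divide by 2 repeatedly:
53471 ÷ 2 = 26735 remainder 1
26735 ÷ 2 = 13367 remainder 1
13367 ÷ 2 = 6683 remainder 1
6683 ÷ 2 = 3341 remainder 1
3341 ÷ 2 = 1670 remainder 1
1670 ÷ 2 = 835 remainder 0
835 ÷ 2 = 417 remainder 1
417 ÷ 2 = 208 remainder 1
208 ÷ 2 = 104 remainder 0
104 ÷ 2 = 52 remainder 0
52 ÷ 2 = 26 remainder 0
26 ÷ 2 = 13 remainder 0
13 ÷ 2 = 6 remainder 1
6 ÷ 2 = 3 remainder 0
3 ÷ 2 = 1 remainder 1
1 ÷ 2 = 0 remainder 1
Reading remainders bottom-up:
= 1101000011011111


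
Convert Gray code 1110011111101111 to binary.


Gray code: 1110011111101111
MSB stays the same: 1
Each subsequent bit = prev_binary XOR current_gray:
  B[1] = 1 XOR 1 = 0
  B[2] = 0 XOR 1 = 1
  B[3] = 1 XOR 0 = 1
  B[4] = 1 XOR 0 = 1
  B[5] = 1 XOR 1 = 0
  B[6] = 0 XOR 1 = 1
  B[7] = 1 XOR 1 = 0
  B[8] = 0 XOR 1 = 1
  B[9] = 1 XOR 1 = 0
  B[10] = 0 XOR 1 = 1
  B[11] = 1 XOR 0 = 1
  B[12] = 1 XOR 1 = 0
  B[13] = 0 XOR 1 = 1
  B[14] = 1 XOR 1 = 0
  B[15] = 0 XOR 1 = 1
= 1011101010110101 (47797 decimal)


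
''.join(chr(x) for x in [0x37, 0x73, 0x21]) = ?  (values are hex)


Codes (hex): 0x37 0x73 0x21
Per-code ASCII lookup:
  0x37 = 55  (range 48-57: digits, 55 - 48 = 7) → '7'
  0x73 = 115  (range 97-122: lowercase, 115 - 97 = 18) → 's'
  0x21 = 33  (special character) → '!'
= '7s!'


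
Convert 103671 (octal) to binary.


Each octal digit → 3 binary bits:
  1 = 001
  0 = 000
  3 = 011
  6 = 110
  7 = 111
  1 = 001
Concatenate: 001 000 011 110 111 001
= 001000011110111001


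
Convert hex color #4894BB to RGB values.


Hex: #4894BB
R = 48₁₆ = 72
G = 94₁₆ = 148
B = BB₁₆ = 187
= RGB(72, 148, 187)


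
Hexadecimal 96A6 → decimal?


Positional values:
Position 0: 6 × 16^0 = 6 × 1 = 6
Position 1: A × 16^1 = 10 × 16 = 160
Position 2: 6 × 16^2 = 6 × 256 = 1536
Position 3: 9 × 16^3 = 9 × 4096 = 36864
Sum = 6 + 160 + 1536 + 36864
= 38566


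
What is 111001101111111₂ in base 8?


Group into 3-bit groups: 111001101111111
  111 = 7
  001 = 1
  101 = 5
  111 = 7
  111 = 7
= 0o71577


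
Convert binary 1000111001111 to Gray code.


Binary: 1000111001111
Gray code: G = B XOR (B >> 1)
B >> 1 = 0100011100111
1000111001111 XOR 0100011100111:
  1 XOR 0 = 1
  0 XOR 1 = 1
  0 XOR 0 = 0
  0 XOR 0 = 0
  1 XOR 0 = 1
  1 XOR 1 = 0
  1 XOR 1 = 0
  0 XOR 1 = 1
  0 XOR 0 = 0
  1 XOR 0 = 1
  1 XOR 1 = 0
  1 XOR 1 = 0
  1 XOR 1 = 0
= 1100100101000


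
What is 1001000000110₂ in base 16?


Group into 4-bit nibbles: 0001001000000110
  0001 = 1
  0010 = 2
  0000 = 0
  0110 = 6
= 0x1206


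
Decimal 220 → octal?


Divide by 8 repeatedly:
220 ÷ 8 = 27 remainder 4
27 ÷ 8 = 3 remainder 3
3 ÷ 8 = 0 remainder 3
Reading remainders bottom-up:
= 0o334


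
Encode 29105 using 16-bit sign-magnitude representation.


Sign bit: 0 (positive)
Magnitude: 29105 = 111000110110001
= 0111000110110001


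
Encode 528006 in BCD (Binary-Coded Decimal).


Each digit → 4-bit binary:
  5 → 0101
  2 → 0010
  8 → 1000
  0 → 0000
  0 → 0000
  6 → 0110
= 0101 0010 1000 0000 0000 0110


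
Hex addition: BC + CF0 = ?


Align and add column by column (LSB to MSB, each column mod 16 with carry):
  00BC
+ 0CF0
  ----
  col 0: C(12) + 0(0) + 0 (carry in) = 12 → C(12), carry out 0
  col 1: B(11) + F(15) + 0 (carry in) = 26 → A(10), carry out 1
  col 2: 0(0) + C(12) + 1 (carry in) = 13 → D(13), carry out 0
  col 3: 0(0) + 0(0) + 0 (carry in) = 0 → 0(0), carry out 0
Reading digits MSB→LSB: 0DAC
Strip leading zeros: DAC
= 0xDAC


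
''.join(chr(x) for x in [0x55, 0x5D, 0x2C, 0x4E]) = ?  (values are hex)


Codes (hex): 0x55 0x5D 0x2C 0x4E
Per-code ASCII lookup:
  0x55 = 85  (range 65-90: uppercase, 85 - 65 = 20) → 'U'
  0x5D = 93  (special character) → ']'
  0x2C = 44  (special character) → ','
  0x4E = 78  (range 65-90: uppercase, 78 - 65 = 13) → 'N'
= 'U],N'


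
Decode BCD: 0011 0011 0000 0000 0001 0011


Each 4-bit group → digit:
  0011 → 3
  0011 → 3
  0000 → 0
  0000 → 0
  0001 → 1
  0011 → 3
= 330013


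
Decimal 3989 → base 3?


Divide by 3 repeatedly:
3989 ÷ 3 = 1329 remainder 2
1329 ÷ 3 = 443 remainder 0
443 ÷ 3 = 147 remainder 2
147 ÷ 3 = 49 remainder 0
49 ÷ 3 = 16 remainder 1
16 ÷ 3 = 5 remainder 1
5 ÷ 3 = 1 remainder 2
1 ÷ 3 = 0 remainder 1
Reading remainders bottom-up:
= 12110202


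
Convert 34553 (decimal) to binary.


Divide by 2 repeatedly:
34553 ÷ 2 = 17276 remainder 1
17276 ÷ 2 = 8638 remainder 0
8638 ÷ 2 = 4319 remainder 0
4319 ÷ 2 = 2159 remainder 1
2159 ÷ 2 = 1079 remainder 1
1079 ÷ 2 = 539 remainder 1
539 ÷ 2 = 269 remainder 1
269 ÷ 2 = 134 remainder 1
134 ÷ 2 = 67 remainder 0
67 ÷ 2 = 33 remainder 1
33 ÷ 2 = 16 remainder 1
16 ÷ 2 = 8 remainder 0
8 ÷ 2 = 4 remainder 0
4 ÷ 2 = 2 remainder 0
2 ÷ 2 = 1 remainder 0
1 ÷ 2 = 0 remainder 1
Reading remainders bottom-up:
= 1000011011111001


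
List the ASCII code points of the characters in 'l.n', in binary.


String: 'l.n'  (3 characters)
Per-character ASCII lookup:
  'l': lowercase starts at 97: 'l' = 97 + 11 = 108 → 1101100
  '.': special character: '.' = 46 → 101110
  'n': lowercase starts at 97: 'n' = 97 + 13 = 110 → 1101110
= 1101100 101110 1101110


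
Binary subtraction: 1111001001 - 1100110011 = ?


Align and subtract column by column (LSB to MSB, borrowing when needed):
  1111001001
- 1100110011
  ----------
  col 0: (1 - 0 borrow-in) - 1 → 1 - 1 = 0, borrow out 0
  col 1: (0 - 0 borrow-in) - 1 → borrow from next column: (0+2) - 1 = 1, borrow out 1
  col 2: (0 - 1 borrow-in) - 0 → borrow from next column: (-1+2) - 0 = 1, borrow out 1
  col 3: (1 - 1 borrow-in) - 0 → 0 - 0 = 0, borrow out 0
  col 4: (0 - 0 borrow-in) - 1 → borrow from next column: (0+2) - 1 = 1, borrow out 1
  col 5: (0 - 1 borrow-in) - 1 → borrow from next column: (-1+2) - 1 = 0, borrow out 1
  col 6: (1 - 1 borrow-in) - 0 → 0 - 0 = 0, borrow out 0
  col 7: (1 - 0 borrow-in) - 0 → 1 - 0 = 1, borrow out 0
  col 8: (1 - 0 borrow-in) - 1 → 1 - 1 = 0, borrow out 0
  col 9: (1 - 0 borrow-in) - 1 → 1 - 1 = 0, borrow out 0
Reading bits MSB→LSB: 0010010110
Strip leading zeros: 10010110
= 10010110


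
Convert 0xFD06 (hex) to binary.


Each hex digit → 4 binary bits:
  F = 1111
  D = 1101
  0 = 0000
  6 = 0110
Concatenate: 1111 1101 0000 0110
= 1111110100000110


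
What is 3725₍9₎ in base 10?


Positional values (base 9):
  5 × 9^0 = 5 × 1 = 5
  2 × 9^1 = 2 × 9 = 18
  7 × 9^2 = 7 × 81 = 567
  3 × 9^3 = 3 × 729 = 2187
Sum = 5 + 18 + 567 + 2187
= 2777


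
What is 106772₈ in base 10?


Positional values:
Position 0: 2 × 8^0 = 2
Position 1: 7 × 8^1 = 56
Position 2: 7 × 8^2 = 448
Position 3: 6 × 8^3 = 3072
Position 4: 0 × 8^4 = 0
Position 5: 1 × 8^5 = 32768
Sum = 2 + 56 + 448 + 3072 + 0 + 32768
= 36346


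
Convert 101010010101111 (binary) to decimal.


Positional values:
Bit 0: 1 × 2^0 = 1
Bit 1: 1 × 2^1 = 2
Bit 2: 1 × 2^2 = 4
Bit 3: 1 × 2^3 = 8
Bit 5: 1 × 2^5 = 32
Bit 7: 1 × 2^7 = 128
Bit 10: 1 × 2^10 = 1024
Bit 12: 1 × 2^12 = 4096
Bit 14: 1 × 2^14 = 16384
Sum = 1 + 2 + 4 + 8 + 32 + 128 + 1024 + 4096 + 16384
= 21679


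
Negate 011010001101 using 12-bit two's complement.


Original: 011010001101
Step 1 - Invert all bits: 100101110010
Step 2 - Add 1: 100101110010 + 1
= 100101110011 (represents -1677)


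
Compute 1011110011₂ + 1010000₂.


Align and add column by column (LSB to MSB, carry propagating):
  01011110011
+ 00001010000
  -----------
  col 0: 1 + 0 + 0 (carry in) = 1 → bit 1, carry out 0
  col 1: 1 + 0 + 0 (carry in) = 1 → bit 1, carry out 0
  col 2: 0 + 0 + 0 (carry in) = 0 → bit 0, carry out 0
  col 3: 0 + 0 + 0 (carry in) = 0 → bit 0, carry out 0
  col 4: 1 + 1 + 0 (carry in) = 2 → bit 0, carry out 1
  col 5: 1 + 0 + 1 (carry in) = 2 → bit 0, carry out 1
  col 6: 1 + 1 + 1 (carry in) = 3 → bit 1, carry out 1
  col 7: 1 + 0 + 1 (carry in) = 2 → bit 0, carry out 1
  col 8: 0 + 0 + 1 (carry in) = 1 → bit 1, carry out 0
  col 9: 1 + 0 + 0 (carry in) = 1 → bit 1, carry out 0
  col 10: 0 + 0 + 0 (carry in) = 0 → bit 0, carry out 0
Reading bits MSB→LSB: 01101000011
Strip leading zeros: 1101000011
= 1101000011


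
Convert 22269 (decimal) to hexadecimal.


Divide by 16 repeatedly:
22269 ÷ 16 = 1391 remainder 13 (D)
1391 ÷ 16 = 86 remainder 15 (F)
86 ÷ 16 = 5 remainder 6 (6)
5 ÷ 16 = 0 remainder 5 (5)
Reading remainders bottom-up:
= 0x56FD


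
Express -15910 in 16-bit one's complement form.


Original: 0011111000100110
Invert all bits:
  bit 0: 0 → 1
  bit 1: 0 → 1
  bit 2: 1 → 0
  bit 3: 1 → 0
  bit 4: 1 → 0
  bit 5: 1 → 0
  bit 6: 1 → 0
  bit 7: 0 → 1
  bit 8: 0 → 1
  bit 9: 0 → 1
  bit 10: 1 → 0
  bit 11: 0 → 1
  bit 12: 0 → 1
  bit 13: 1 → 0
  bit 14: 1 → 0
  bit 15: 0 → 1
= 1100000111011001


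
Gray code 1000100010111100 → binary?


Gray code: 1000100010111100
MSB stays the same: 1
Each subsequent bit = prev_binary XOR current_gray:
  B[1] = 1 XOR 0 = 1
  B[2] = 1 XOR 0 = 1
  B[3] = 1 XOR 0 = 1
  B[4] = 1 XOR 1 = 0
  B[5] = 0 XOR 0 = 0
  B[6] = 0 XOR 0 = 0
  B[7] = 0 XOR 0 = 0
  B[8] = 0 XOR 1 = 1
  B[9] = 1 XOR 0 = 1
  B[10] = 1 XOR 1 = 0
  B[11] = 0 XOR 1 = 1
  B[12] = 1 XOR 1 = 0
  B[13] = 0 XOR 1 = 1
  B[14] = 1 XOR 0 = 1
  B[15] = 1 XOR 0 = 1
= 1111000011010111 (61655 decimal)


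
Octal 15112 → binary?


Each octal digit → 3 binary bits:
  1 = 001
  5 = 101
  1 = 001
  1 = 001
  2 = 010
Concatenate: 001 101 001 001 010
= 001101001001010


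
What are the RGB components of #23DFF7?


Hex: #23DFF7
R = 23₁₆ = 35
G = DF₁₆ = 223
B = F7₁₆ = 247
= RGB(35, 223, 247)


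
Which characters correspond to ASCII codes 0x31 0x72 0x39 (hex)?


Codes (hex): 0x31 0x72 0x39
Per-code ASCII lookup:
  0x31 = 49  (range 48-57: digits, 49 - 48 = 1) → '1'
  0x72 = 114  (range 97-122: lowercase, 114 - 97 = 17) → 'r'
  0x39 = 57  (range 48-57: digits, 57 - 48 = 9) → '9'
= '1r9'


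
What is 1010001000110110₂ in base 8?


Group into 3-bit groups: 001010001000110110
  001 = 1
  010 = 2
  001 = 1
  000 = 0
  110 = 6
  110 = 6
= 0o121066


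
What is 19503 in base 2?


Divide by 2 repeatedly:
19503 ÷ 2 = 9751 remainder 1
9751 ÷ 2 = 4875 remainder 1
4875 ÷ 2 = 2437 remainder 1
2437 ÷ 2 = 1218 remainder 1
1218 ÷ 2 = 609 remainder 0
609 ÷ 2 = 304 remainder 1
304 ÷ 2 = 152 remainder 0
152 ÷ 2 = 76 remainder 0
76 ÷ 2 = 38 remainder 0
38 ÷ 2 = 19 remainder 0
19 ÷ 2 = 9 remainder 1
9 ÷ 2 = 4 remainder 1
4 ÷ 2 = 2 remainder 0
2 ÷ 2 = 1 remainder 0
1 ÷ 2 = 0 remainder 1
Reading remainders bottom-up:
= 100110000101111


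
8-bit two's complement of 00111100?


Original: 00111100
Step 1 - Invert all bits: 11000011
Step 2 - Add 1: 11000011 + 1
= 11000100 (represents -60)


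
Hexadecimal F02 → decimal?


Positional values:
Position 0: 2 × 16^0 = 2 × 1 = 2
Position 1: 0 × 16^1 = 0 × 16 = 0
Position 2: F × 16^2 = 15 × 256 = 3840
Sum = 2 + 0 + 3840
= 3842


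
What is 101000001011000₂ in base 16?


Group into 4-bit nibbles: 0101000001011000
  0101 = 5
  0000 = 0
  0101 = 5
  1000 = 8
= 0x5058


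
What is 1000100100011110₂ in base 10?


Positional values:
Bit 1: 1 × 2^1 = 2
Bit 2: 1 × 2^2 = 4
Bit 3: 1 × 2^3 = 8
Bit 4: 1 × 2^4 = 16
Bit 8: 1 × 2^8 = 256
Bit 11: 1 × 2^11 = 2048
Bit 15: 1 × 2^15 = 32768
Sum = 2 + 4 + 8 + 16 + 256 + 2048 + 32768
= 35102


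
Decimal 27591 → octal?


Divide by 8 repeatedly:
27591 ÷ 8 = 3448 remainder 7
3448 ÷ 8 = 431 remainder 0
431 ÷ 8 = 53 remainder 7
53 ÷ 8 = 6 remainder 5
6 ÷ 8 = 0 remainder 6
Reading remainders bottom-up:
= 0o65707


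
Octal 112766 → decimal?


Positional values:
Position 0: 6 × 8^0 = 6
Position 1: 6 × 8^1 = 48
Position 2: 7 × 8^2 = 448
Position 3: 2 × 8^3 = 1024
Position 4: 1 × 8^4 = 4096
Position 5: 1 × 8^5 = 32768
Sum = 6 + 48 + 448 + 1024 + 4096 + 32768
= 38390


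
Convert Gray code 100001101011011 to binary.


Gray code: 100001101011011
MSB stays the same: 1
Each subsequent bit = prev_binary XOR current_gray:
  B[1] = 1 XOR 0 = 1
  B[2] = 1 XOR 0 = 1
  B[3] = 1 XOR 0 = 1
  B[4] = 1 XOR 0 = 1
  B[5] = 1 XOR 1 = 0
  B[6] = 0 XOR 1 = 1
  B[7] = 1 XOR 0 = 1
  B[8] = 1 XOR 1 = 0
  B[9] = 0 XOR 0 = 0
  B[10] = 0 XOR 1 = 1
  B[11] = 1 XOR 1 = 0
  B[12] = 0 XOR 0 = 0
  B[13] = 0 XOR 1 = 1
  B[14] = 1 XOR 1 = 0
= 111110110010010 (32146 decimal)
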